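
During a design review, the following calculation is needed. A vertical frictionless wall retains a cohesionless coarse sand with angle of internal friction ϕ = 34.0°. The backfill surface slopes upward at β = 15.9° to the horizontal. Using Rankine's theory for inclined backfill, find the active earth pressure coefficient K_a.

0.315

K_a = cos β · (cos β − √(cos²β − cos²φ)) / (cos β + √(cos²β − cos²φ)).
cos β = 0.9617, cos φ = 0.8290, √(cos²β − cos²φ) = 0.4875.
K_a = 0.9617 × (0.9617 − 0.4875)/(0.9617 + 0.4875) = 0.3147.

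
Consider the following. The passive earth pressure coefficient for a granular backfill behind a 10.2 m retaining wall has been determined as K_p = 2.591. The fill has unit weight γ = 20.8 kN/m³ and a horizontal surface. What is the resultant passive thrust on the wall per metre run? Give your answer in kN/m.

2800 kN/m

P = ½ K_p γ H² = 0.5 × 2.591 × 20.8 × 10.2² = 2804 kN/m.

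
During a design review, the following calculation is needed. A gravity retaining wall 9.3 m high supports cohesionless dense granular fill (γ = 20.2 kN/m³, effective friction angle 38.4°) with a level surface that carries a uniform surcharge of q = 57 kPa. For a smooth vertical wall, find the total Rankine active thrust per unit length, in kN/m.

K_a = tan²(45° − φ/2) = 0.2337.
Soil triangle: ½ K_a γ H² = 0.5×0.2337×20.2×9.3² = 204.1 kN/m.
Surcharge rectangle: K_a q H = 0.2337×57×9.3 = 123.9 kN/m.
Total = 204.1 + 123.9 = 328.0 kN/m.

328 kN/m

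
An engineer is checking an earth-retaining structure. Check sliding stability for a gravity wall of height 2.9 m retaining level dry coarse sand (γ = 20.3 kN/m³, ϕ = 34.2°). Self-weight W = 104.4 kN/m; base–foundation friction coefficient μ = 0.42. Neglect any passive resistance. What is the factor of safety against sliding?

1.83

K_a = tan²(45° − 34.2°/2) = 0.2803.
P_a = ½K_aγH² = 0.5×0.2803×20.3×2.9² = 23.93 kN/m, acting at H/3 = 0.9667 m above the base.
FS_sliding = μW / P_a = 0.42×104.4 / 23.93 = 1.832.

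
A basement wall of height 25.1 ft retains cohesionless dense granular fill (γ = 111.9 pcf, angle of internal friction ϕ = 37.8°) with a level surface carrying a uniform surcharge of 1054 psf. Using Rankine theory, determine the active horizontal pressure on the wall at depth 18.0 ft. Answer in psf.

K_a = (1 − sin φ)/(1 + sin φ) = 0.2400.
σ_v = γz + q = 111.9 × 18.0 + 1054 = 3068 psf.
σ_h = K_a σ_v = 0.2400 × 3068 = 736.4 psf.

736 psf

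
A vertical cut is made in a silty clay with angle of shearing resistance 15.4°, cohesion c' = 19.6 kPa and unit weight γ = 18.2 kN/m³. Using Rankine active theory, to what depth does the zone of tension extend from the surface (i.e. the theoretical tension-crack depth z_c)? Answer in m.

K_a = tan²(45° − 15.4°/2) = 0.5803; √K_a = 0.7618.
The active pressure is zero where K_a γ z = 2c√K_a, so z_c = 2c/(γ√K_a) = 2×19.6/(18.2×0.7618) = 2.827 m.

2.83 m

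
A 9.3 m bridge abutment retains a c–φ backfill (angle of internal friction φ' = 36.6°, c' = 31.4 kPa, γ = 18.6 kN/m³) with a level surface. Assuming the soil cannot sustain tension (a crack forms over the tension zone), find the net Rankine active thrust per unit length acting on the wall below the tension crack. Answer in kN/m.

K_a = 0.2530; √K_a = 0.5029.
Tension-crack depth z_c = 2c/(γ√K_a) = 2×31.4/(18.6×0.5029) = 6.713 m.
σ_a at base = K_a γ H − 2c√K_a = 0.2530×18.6×9.3 − 2×31.4×0.5029 = 12.17 kPa.
P_a = ½ × 12.17 × (H − z_c) = 0.5×12.17×2.587 = 15.74 kN/m.

15.7 kN/m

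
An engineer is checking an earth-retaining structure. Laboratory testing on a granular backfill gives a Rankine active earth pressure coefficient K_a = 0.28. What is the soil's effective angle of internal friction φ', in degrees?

K_a = tan²(45° − φ/2) ⇒ 45° − φ/2 = arctan(√0.28) = 27.89°.
φ = 2(45° − 27.89°) = 34.23°.

34.2°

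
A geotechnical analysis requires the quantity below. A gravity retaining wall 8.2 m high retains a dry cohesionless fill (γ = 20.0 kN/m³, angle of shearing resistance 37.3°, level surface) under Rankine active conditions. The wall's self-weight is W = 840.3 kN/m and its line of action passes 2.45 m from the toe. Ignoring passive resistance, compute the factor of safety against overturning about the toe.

4.57

K_a = tan²(45° − 37.3°/2) = 0.2453.
P_a = ½K_aγH² = 0.5×0.2453×20.0×8.2² = 165.0 kN/m, acting at H/3 = 2.733 m above the base.
Overturning moment M_o = P_a × H/3 = 165.0 × 2.733 = 450.9.
Resisting moment M_r = W × 2.45 = 840.3 × 2.45 = 2059.
FS_overturning = M_r/M_o = 2059/450.9 = 4.566.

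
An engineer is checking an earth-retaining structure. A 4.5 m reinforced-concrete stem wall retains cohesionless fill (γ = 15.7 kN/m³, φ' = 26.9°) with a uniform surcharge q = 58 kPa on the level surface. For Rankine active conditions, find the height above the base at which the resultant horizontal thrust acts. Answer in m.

K_a = 0.3770.
Triangular part P₁ = ½K_aγH² = 59.93 at H/3 = 1.500 m; rectangular part P₂ = K_a q H = 98.40 at H/2 = 2.250 m.
ȳ = (P₁·1.500 + P₂·2.250)/(P₁+P₂) = 1.966 m.

1.97 m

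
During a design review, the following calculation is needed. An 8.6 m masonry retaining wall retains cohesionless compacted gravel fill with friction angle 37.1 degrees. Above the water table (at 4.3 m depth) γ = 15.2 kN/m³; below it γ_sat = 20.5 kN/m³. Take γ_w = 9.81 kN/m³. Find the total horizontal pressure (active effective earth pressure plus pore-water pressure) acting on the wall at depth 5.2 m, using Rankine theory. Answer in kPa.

27.4 kPa

K_a = (1 − sin φ)/(1 + sin φ) = 0.2475.
γ' = 20.5 − 9.81 = 10.69 kN/m³.
Effective vertical stress at 5.2 m: σ'_v = 15.2×4.3 + 10.69×0.900 = 74.98 kPa.
σ'_h = K_a σ'_v = 0.2475 × 74.98 = 18.56 kPa; u = γ_w × 0.900 = 8.829 kPa.
Total σ_h = 18.56 + 8.829 = 27.39 kPa.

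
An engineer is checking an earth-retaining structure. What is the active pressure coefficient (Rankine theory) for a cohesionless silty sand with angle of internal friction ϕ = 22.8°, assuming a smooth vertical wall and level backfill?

0.441

K_a = (1 − sin φ)/(1 + sin φ) = (1 − sin 22.8°)/(1 + sin 22.8°) = 0.4414.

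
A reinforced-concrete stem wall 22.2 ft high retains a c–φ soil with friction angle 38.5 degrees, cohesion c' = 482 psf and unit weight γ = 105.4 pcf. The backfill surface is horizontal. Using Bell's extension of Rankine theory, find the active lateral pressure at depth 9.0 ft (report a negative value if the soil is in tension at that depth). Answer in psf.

-244 psf

K_a = (1 − sin φ)/(1 + sin φ) = 0.2327.
σ_a = K_a γ z − 2c√K_a = 0.2327×105.4×9.0 − 2×482×0.4823 = -244.3 psf.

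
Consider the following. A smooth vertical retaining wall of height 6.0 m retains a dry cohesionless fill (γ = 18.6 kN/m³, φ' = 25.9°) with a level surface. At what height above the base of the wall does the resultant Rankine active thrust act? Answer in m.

K_a = 0.3920.
The pressure distribution is triangular, so the resultant acts at H/3 above the base = 6.0/3 = 2.000 m.

2.00 m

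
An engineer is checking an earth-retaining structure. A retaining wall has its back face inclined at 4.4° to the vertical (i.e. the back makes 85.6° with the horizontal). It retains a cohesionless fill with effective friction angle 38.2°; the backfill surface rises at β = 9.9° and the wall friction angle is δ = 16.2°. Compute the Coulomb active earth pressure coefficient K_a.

K_a = sin²(α+φ) / [sin²α · sin(α−δ) · (1 + √{sin(φ+δ)sin(φ−β) / (sin(α−δ)sin(α+β))})²].
With α = 85.6°, φ = 38.2°, δ = 16.2°, β = 9.9°: K_a = 0.2748.

0.275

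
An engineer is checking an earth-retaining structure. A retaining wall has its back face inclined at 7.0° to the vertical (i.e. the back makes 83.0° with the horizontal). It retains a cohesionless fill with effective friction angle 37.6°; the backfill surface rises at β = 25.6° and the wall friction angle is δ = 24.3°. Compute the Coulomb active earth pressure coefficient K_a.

0.404

K_a = sin²(α+φ) / [sin²α · sin(α−δ) · (1 + √{sin(φ+δ)sin(φ−β) / (sin(α−δ)sin(α+β))})²].
With α = 83.0°, φ = 37.6°, δ = 24.3°, β = 25.6°: K_a = 0.4041.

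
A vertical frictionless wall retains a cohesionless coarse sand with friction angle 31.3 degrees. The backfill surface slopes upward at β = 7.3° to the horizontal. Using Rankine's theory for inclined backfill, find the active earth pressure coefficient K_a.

0.324

K_a = cos β · (cos β − √(cos²β − cos²φ)) / (cos β + √(cos²β − cos²φ)).
cos β = 0.9919, cos φ = 0.8545, √(cos²β − cos²φ) = 0.5037.
K_a = 0.9919 × (0.9919 − 0.5037)/(0.9919 + 0.5037) = 0.3237.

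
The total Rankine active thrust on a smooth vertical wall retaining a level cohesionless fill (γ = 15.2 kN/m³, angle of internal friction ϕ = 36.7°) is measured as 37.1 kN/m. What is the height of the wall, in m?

4.40 m

K_a = 0.2519. P_a = ½ K_a γ H² ⇒ H = √(2P_a/(K_a γ)).
H = √(2×37.1/(0.2519×15.2)) = 4.403 m.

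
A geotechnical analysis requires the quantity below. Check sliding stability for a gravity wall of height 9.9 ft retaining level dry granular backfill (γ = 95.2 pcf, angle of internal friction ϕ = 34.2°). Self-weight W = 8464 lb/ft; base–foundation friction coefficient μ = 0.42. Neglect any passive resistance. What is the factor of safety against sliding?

2.72

K_a = tan²(45° − 34.2°/2) = 0.2803.
P_a = ½K_aγH² = 0.5×0.2803×95.2×9.9² = 1308 lb/ft, acting at H/3 = 3.300 ft above the base.
FS_sliding = μW / P_a = 0.42×8464 / 1308 = 2.718.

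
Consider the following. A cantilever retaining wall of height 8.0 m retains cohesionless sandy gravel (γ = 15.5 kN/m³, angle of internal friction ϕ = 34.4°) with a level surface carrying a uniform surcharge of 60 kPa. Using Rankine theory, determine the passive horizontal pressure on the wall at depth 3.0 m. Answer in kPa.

383 kPa

K_p = (1 + sin φ)/(1 − sin φ) = 3.597.
σ_v = γz + q = 15.5 × 3.0 + 60 = 106.5 kPa.
σ_h = K_p σ_v = 3.597 × 106.5 = 383.1 kPa.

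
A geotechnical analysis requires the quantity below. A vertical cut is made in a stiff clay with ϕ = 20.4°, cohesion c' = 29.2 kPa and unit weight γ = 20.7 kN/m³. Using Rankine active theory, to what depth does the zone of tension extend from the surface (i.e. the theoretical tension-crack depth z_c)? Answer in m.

4.06 m

K_a = tan²(45° − 20.4°/2) = 0.4831; √K_a = 0.6950.
The active pressure is zero where K_a γ z = 2c√K_a, so z_c = 2c/(γ√K_a) = 2×29.2/(20.7×0.6950) = 4.059 m.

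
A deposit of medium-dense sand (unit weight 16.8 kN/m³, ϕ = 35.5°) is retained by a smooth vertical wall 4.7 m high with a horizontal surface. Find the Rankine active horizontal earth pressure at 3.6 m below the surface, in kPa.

K_a = (1 − sin φ)/(1 + sin φ) = 0.2653.
σ_h = K_a γ z = 0.2653 × 16.8 × 3.6 = 16.04 kPa.

16.0 kPa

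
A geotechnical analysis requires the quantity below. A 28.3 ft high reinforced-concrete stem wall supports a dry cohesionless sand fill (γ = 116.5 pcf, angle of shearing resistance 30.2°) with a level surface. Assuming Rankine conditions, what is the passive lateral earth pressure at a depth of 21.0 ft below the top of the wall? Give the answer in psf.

7400 psf

K_p = (1 + sin φ)/(1 − sin φ) = 3.024.
σ_h = K_p γ z = 3.024 × 116.5 × 21.0 = 7399 psf.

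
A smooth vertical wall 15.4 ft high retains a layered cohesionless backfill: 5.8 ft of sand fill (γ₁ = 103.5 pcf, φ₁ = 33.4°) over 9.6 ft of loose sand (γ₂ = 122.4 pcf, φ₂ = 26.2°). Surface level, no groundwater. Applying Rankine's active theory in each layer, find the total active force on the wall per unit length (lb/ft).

4920 lb/ft

K_a1 = tan²(45°−33.4°/2) = 0.2899; K_a2 = tan²(45°−26.2°/2) = 0.3874.
Layer 1: σ at base = K_a1 γ₁ h₁ = 174.0 psf; P₁ = ½×174.0×5.8 = 504.7.
Layer 2: σ_v at top = γ₁h₁ = 600.3; σ_h top = K_a2×600.3 = 232.6; σ_h base = K_a2×(600.3+122.4×9.6) = 687.8.
P₂ = ½(232.6+687.8)×9.6 = 4418. Total P_a = 504.7+4418 = 4923 lb/ft.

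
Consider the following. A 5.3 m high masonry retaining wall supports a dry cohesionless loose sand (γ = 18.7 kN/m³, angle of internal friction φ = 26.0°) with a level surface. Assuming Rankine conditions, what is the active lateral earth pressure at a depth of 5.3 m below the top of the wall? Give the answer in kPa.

K_a = (1 − sin φ)/(1 + sin φ) = 0.3905.
σ_h = K_a γ z = 0.3905 × 18.7 × 5.3 = 38.70 kPa.

38.7 kPa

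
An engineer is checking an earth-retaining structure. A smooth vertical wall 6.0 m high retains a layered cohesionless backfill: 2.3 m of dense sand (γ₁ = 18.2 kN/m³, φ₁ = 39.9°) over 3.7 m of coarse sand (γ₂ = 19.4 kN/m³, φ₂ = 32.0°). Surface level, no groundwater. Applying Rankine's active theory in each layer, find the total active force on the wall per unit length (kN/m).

98.9 kN/m

K_a1 = tan²(45°−39.9°/2) = 0.2184; K_a2 = tan²(45°−32.0°/2) = 0.3073.
Layer 1: σ at base = K_a1 γ₁ h₁ = 9.144 kPa; P₁ = ½×9.144×2.3 = 10.52.
Layer 2: σ_v at top = γ₁h₁ = 41.86; σ_h top = K_a2×41.86 = 12.86; σ_h base = K_a2×(41.86+19.4×3.7) = 34.92.
P₂ = ½(12.86+34.92)×3.7 = 88.39. Total P_a = 10.52+88.39 = 98.91 kN/m.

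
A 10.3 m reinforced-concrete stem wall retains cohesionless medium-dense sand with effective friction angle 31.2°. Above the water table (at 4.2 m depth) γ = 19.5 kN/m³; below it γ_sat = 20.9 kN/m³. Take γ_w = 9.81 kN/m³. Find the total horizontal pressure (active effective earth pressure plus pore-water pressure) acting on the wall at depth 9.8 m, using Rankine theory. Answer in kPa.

101 kPa

K_a = (1 − sin φ)/(1 + sin φ) = 0.3175.
γ' = 20.9 − 9.81 = 11.09 kN/m³.
Effective vertical stress at 9.8 m: σ'_v = 19.5×4.2 + 11.09×5.60 = 144.0 kPa.
σ'_h = K_a σ'_v = 0.3175 × 144.0 = 45.72 kPa; u = γ_w × 5.60 = 54.94 kPa.
Total σ_h = 45.72 + 54.94 = 100.7 kPa.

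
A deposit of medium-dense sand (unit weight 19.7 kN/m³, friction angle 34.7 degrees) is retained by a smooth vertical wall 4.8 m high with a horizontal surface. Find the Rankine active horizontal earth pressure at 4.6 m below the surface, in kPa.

24.9 kPa

K_a = (1 − sin φ)/(1 + sin φ) = 0.2745.
σ_h = K_a γ z = 0.2745 × 19.7 × 4.6 = 24.87 kPa.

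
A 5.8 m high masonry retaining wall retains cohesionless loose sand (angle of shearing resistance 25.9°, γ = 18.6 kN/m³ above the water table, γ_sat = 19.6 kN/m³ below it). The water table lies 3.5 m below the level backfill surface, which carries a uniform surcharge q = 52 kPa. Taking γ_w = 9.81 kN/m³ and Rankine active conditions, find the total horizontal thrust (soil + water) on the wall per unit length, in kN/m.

K_a = tan²(45° − φ/2) = 0.3920.
γ' = 19.6 − 9.81 = 9.790 kN/m³. h₂ = H − d_w = 2.3 m.
σ'_h: at surface K_a·q = 20.38; at WT K_a(q+γd_w) = 45.90; at base K_a(q+γd_w+γ'h₂) = 54.73 kPa.
P₁ = ½(20.38+45.90)×3.5 = 116.0; P₂ = ½(45.90+54.73)×2.3 = 115.7; P_w = ½γ_w h₂² = 25.95.
Total = 116.0+115.7+25.95 = 257.7 kN/m.

258 kN/m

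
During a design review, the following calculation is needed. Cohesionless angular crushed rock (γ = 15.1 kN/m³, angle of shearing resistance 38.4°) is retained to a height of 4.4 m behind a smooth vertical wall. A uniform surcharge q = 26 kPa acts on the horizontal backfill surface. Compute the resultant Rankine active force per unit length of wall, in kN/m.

60.9 kN/m

K_a = tan²(45° − φ/2) = 0.2337.
Soil triangle: ½ K_a γ H² = 0.5×0.2337×15.1×4.4² = 34.16 kN/m.
Surcharge rectangle: K_a q H = 0.2337×26×4.4 = 26.73 kN/m.
Total = 34.16 + 26.73 = 60.89 kN/m.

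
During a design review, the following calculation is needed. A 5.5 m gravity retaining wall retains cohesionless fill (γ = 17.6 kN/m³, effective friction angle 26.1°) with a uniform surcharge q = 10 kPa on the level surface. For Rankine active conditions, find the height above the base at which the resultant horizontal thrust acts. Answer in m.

K_a = 0.3889.
Triangular part P₁ = ½K_aγH² = 103.5 at H/3 = 1.833 m; rectangular part P₂ = K_a q H = 21.39 at H/2 = 2.750 m.
ȳ = (P₁·1.833 + P₂·2.750)/(P₁+P₂) = 1.990 m.

1.99 m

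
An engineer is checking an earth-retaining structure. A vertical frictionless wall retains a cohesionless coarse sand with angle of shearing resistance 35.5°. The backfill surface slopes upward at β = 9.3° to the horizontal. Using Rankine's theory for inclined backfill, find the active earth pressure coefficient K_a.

K_a = cos β · (cos β − √(cos²β − cos²φ)) / (cos β + √(cos²β − cos²φ)).
cos β = 0.9869, cos φ = 0.8141, √(cos²β − cos²φ) = 0.5578.
K_a = 0.9869 × (0.9869 − 0.5578)/(0.9869 + 0.5578) = 0.2741.

0.274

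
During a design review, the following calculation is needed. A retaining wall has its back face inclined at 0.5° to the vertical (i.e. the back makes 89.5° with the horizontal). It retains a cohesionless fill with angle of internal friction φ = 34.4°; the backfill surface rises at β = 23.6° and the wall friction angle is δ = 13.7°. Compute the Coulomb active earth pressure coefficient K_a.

K_a = sin²(α+φ) / [sin²α · sin(α−δ) · (1 + √{sin(φ+δ)sin(φ−β) / (sin(α−δ)sin(α+β))})²].
With α = 89.5°, φ = 34.4°, δ = 13.7°, β = 23.6°: K_a = 0.3649.

0.365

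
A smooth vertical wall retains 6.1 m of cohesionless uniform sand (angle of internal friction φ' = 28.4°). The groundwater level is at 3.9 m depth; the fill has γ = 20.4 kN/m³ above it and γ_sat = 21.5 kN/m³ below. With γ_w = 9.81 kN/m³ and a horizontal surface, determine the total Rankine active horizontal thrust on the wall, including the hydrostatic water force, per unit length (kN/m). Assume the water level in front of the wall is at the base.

151 kN/m

K_a = tan²(45° − φ/2) = 0.3554.
γ' = 21.5 − 9.81 = 11.69 kN/m³. Depth below WT = 2.2 m.
σ'_h at WT = K_a γ d_w = 28.27 kPa; at base = 28.27 + K_a γ' × 2.2 = 37.41 kPa.
P₁ (0–3.9 m) = ½×28.27×3.9 = 55.13. P₂ (3.9–6.1 m) = ½(28.27+37.41)×2.2 = 72.25.
P_w = ½ γ_w h₂² = 0.5×9.81×2.2² = 23.74. Total = 55.13+72.25+23.74 = 151.1 kN/m.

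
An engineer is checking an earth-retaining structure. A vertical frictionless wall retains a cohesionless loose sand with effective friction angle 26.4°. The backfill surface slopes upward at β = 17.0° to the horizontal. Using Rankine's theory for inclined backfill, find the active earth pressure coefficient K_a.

0.460

K_a = cos β · (cos β − √(cos²β − cos²φ)) / (cos β + √(cos²β − cos²φ)).
cos β = 0.9563, cos φ = 0.8957, √(cos²β − cos²φ) = 0.3350.
K_a = 0.9563 × (0.9563 − 0.3350)/(0.9563 + 0.3350) = 0.4601.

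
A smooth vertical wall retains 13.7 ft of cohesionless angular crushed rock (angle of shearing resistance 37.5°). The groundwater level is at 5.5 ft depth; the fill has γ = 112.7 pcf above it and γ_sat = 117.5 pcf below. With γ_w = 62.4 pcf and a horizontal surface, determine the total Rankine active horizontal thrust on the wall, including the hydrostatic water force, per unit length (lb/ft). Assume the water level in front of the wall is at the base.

4200 lb/ft

K_a = tan²(45° − φ/2) = 0.2432.
γ' = 117.5 − 62.4 = 55.10 pcf. Depth below WT = 8.2 ft.
σ'_h at WT = K_a γ d_w = 150.7 psf; at base = 150.7 + K_a γ' × 8.2 = 260.6 psf.
P₁ (0–5.5 ft) = ½×150.7×5.5 = 414.5. P₂ (5.5–13.7 ft) = ½(150.7+260.6)×8.2 = 1687.
P_w = ½ γ_w h₂² = 0.5×62.4×8.2² = 2098. Total = 414.5+1687+2098 = 4199 lb/ft.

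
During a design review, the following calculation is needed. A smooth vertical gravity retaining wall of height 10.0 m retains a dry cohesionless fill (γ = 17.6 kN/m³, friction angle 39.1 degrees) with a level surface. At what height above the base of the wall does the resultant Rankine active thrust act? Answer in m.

3.33 m

K_a = 0.2265.
The pressure distribution is triangular, so the resultant acts at H/3 above the base = 10.0/3 = 3.333 m.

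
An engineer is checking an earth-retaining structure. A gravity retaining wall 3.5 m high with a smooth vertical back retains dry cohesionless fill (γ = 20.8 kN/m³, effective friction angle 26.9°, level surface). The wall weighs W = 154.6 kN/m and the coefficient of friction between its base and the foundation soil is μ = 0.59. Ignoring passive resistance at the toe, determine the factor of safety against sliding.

1.90

K_a = tan²(45° − 26.9°/2) = 0.3770.
P_a = ½K_aγH² = 0.5×0.3770×20.8×3.5² = 48.03 kN/m, acting at H/3 = 1.167 m above the base.
FS_sliding = μW / P_a = 0.59×154.6 / 48.03 = 1.899.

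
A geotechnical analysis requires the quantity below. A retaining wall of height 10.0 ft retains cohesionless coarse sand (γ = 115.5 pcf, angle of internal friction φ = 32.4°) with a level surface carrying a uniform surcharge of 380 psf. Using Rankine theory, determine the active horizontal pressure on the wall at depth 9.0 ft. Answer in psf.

K_a = (1 − sin φ)/(1 + sin φ) = 0.3022.
σ_v = γz + q = 115.5 × 9.0 + 380 = 1420 psf.
σ_h = K_a σ_v = 0.3022 × 1420 = 429.0 psf.

429 psf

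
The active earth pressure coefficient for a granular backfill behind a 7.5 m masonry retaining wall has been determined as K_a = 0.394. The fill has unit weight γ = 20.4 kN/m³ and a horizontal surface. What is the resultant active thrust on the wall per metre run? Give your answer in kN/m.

P = ½ K_a γ H² = 0.5 × 0.394 × 20.4 × 7.5² = 226.1 kN/m.

226 kN/m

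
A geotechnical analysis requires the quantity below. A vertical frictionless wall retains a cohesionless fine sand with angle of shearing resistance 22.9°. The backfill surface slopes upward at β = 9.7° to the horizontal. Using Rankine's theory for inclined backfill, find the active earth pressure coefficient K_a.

K_a = cos β · (cos β − √(cos²β − cos²φ)) / (cos β + √(cos²β − cos²φ)).
cos β = 0.9857, cos φ = 0.9212, √(cos²β − cos²φ) = 0.3508.
K_a = 0.9857 × (0.9857 − 0.3508)/(0.9857 + 0.3508) = 0.4683.

0.468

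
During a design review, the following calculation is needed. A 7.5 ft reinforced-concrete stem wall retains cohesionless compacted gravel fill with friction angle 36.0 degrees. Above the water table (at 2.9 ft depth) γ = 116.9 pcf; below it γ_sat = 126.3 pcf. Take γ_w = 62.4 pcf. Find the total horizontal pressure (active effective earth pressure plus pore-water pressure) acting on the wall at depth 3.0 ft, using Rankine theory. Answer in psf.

95.9 psf

K_a = (1 − sin φ)/(1 + sin φ) = 0.2596.
γ' = 126.3 − 62.4 = 63.90 pcf.
Effective vertical stress at 3.0 ft: σ'_v = 116.9×2.9 + 63.90×0.100 = 345.4 psf.
σ'_h = K_a σ'_v = 0.2596 × 345.4 = 89.67 psf; u = γ_w × 0.100 = 6.240 psf.
Total σ_h = 89.67 + 6.240 = 95.91 psf.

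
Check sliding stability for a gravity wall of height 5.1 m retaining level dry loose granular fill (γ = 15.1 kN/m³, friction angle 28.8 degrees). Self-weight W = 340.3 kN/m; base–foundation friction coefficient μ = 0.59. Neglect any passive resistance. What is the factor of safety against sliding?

K_a = tan²(45° − 28.8°/2) = 0.3498.
P_a = ½K_aγH² = 0.5×0.3498×15.1×5.1² = 68.68 kN/m, acting at H/3 = 1.700 m above the base.
FS_sliding = μW / P_a = 0.59×340.3 / 68.68 = 2.923.

2.92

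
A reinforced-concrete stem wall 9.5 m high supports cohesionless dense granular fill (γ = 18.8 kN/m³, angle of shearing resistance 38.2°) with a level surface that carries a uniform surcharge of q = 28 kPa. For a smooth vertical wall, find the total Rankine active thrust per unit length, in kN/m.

K_a = tan²(45° − φ/2) = 0.2358.
Soil triangle: ½ K_a γ H² = 0.5×0.2358×18.8×9.5² = 200.0 kN/m.
Surcharge rectangle: K_a q H = 0.2358×28×9.5 = 62.72 kN/m.
Total = 200.0 + 62.72 = 262.7 kN/m.

263 kN/m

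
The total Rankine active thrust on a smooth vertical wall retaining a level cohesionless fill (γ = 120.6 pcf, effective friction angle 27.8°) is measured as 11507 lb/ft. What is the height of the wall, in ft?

K_a = 0.3639. P_a = ½ K_a γ H² ⇒ H = √(2P_a/(K_a γ)).
H = √(2×11507/(0.3639×120.6)) = 22.90 ft.

22.9 ft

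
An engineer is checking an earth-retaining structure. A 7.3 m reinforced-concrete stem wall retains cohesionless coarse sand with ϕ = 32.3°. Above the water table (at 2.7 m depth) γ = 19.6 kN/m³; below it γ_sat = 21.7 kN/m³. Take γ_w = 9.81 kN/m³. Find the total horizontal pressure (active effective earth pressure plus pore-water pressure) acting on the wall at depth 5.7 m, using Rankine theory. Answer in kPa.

56.3 kPa

K_a = (1 − sin φ)/(1 + sin φ) = 0.3035.
γ' = 21.7 − 9.81 = 11.89 kN/m³.
Effective vertical stress at 5.7 m: σ'_v = 19.6×2.7 + 11.89×3.00 = 88.59 kPa.
σ'_h = K_a σ'_v = 0.3035 × 88.59 = 26.89 kPa; u = γ_w × 3.00 = 29.43 kPa.
Total σ_h = 26.89 + 29.43 = 56.32 kPa.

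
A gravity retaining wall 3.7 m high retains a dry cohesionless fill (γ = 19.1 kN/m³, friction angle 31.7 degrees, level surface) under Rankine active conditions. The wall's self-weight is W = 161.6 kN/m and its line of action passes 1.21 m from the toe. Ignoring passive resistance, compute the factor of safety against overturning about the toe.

3.90

K_a = tan²(45° − 31.7°/2) = 0.3111.
P_a = ½K_aγH² = 0.5×0.3111×19.1×3.7² = 40.67 kN/m, acting at H/3 = 1.233 m above the base.
Overturning moment M_o = P_a × H/3 = 40.67 × 1.233 = 50.16.
Resisting moment M_r = W × 1.21 = 161.6 × 1.21 = 195.5.
FS_overturning = M_r/M_o = 195.5/50.16 = 3.898.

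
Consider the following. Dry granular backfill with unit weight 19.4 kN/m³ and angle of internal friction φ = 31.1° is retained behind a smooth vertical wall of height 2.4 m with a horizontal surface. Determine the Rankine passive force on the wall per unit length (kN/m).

175 kN/m

K_p = tan²(45° + φ/2) = 3.137.
P_p = ½ K_p γ H² = 0.5 × 3.137 × 19.4 × 2.4² = 175.3 kN/m.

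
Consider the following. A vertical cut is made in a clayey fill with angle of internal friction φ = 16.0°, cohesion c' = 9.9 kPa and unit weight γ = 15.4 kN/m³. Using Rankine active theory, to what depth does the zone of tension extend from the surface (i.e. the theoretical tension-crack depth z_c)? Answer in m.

1.71 m

K_a = tan²(45° − 16.0°/2) = 0.5678; √K_a = 0.7536.
The active pressure is zero where K_a γ z = 2c√K_a, so z_c = 2c/(γ√K_a) = 2×9.9/(15.4×0.7536) = 1.706 m.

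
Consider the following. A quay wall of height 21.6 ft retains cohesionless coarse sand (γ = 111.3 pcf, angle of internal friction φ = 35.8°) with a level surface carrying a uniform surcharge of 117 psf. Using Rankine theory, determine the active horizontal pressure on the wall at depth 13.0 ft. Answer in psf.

410 psf

K_a = (1 − sin φ)/(1 + sin φ) = 0.2619.
σ_v = γz + q = 111.3 × 13.0 + 117 = 1564 psf.
σ_h = K_a σ_v = 0.2619 × 1564 = 409.5 psf.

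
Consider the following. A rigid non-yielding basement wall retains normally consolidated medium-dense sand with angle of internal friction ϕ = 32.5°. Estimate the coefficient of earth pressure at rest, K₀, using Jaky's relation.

K₀ = 1 − sin φ' = 1 − sin 32.5° = 0.4627.

0.463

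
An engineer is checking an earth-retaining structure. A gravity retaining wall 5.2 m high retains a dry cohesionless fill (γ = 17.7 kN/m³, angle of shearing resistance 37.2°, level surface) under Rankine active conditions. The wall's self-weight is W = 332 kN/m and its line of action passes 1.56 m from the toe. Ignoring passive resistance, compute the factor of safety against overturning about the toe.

K_a = tan²(45° − 37.2°/2) = 0.2464.
P_a = ½K_aγH² = 0.5×0.2464×17.7×5.2² = 58.97 kN/m, acting at H/3 = 1.733 m above the base.
Overturning moment M_o = P_a × H/3 = 58.97 × 1.733 = 102.2.
Resisting moment M_r = W × 1.56 = 332 × 1.56 = 517.9.
FS_overturning = M_r/M_o = 517.9/102.2 = 5.067.

5.07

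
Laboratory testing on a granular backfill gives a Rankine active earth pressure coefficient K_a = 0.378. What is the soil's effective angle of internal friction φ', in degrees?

K_a = tan²(45° − φ/2) ⇒ 45° − φ/2 = arctan(√0.378) = 31.58°.
φ = 2(45° − 31.58°) = 26.83°.

26.8°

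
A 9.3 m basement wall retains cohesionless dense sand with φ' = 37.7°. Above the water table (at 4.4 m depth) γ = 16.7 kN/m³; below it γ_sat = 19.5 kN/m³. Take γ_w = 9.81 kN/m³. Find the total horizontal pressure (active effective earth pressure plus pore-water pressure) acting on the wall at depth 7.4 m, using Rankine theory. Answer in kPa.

54.2 kPa

K_a = (1 − sin φ)/(1 + sin φ) = 0.2411.
γ' = 19.5 − 9.81 = 9.690 kN/m³.
Effective vertical stress at 7.4 m: σ'_v = 16.7×4.4 + 9.690×3.00 = 102.6 kPa.
σ'_h = K_a σ'_v = 0.2411 × 102.6 = 24.72 kPa; u = γ_w × 3.00 = 29.43 kPa.
Total σ_h = 24.72 + 29.43 = 54.15 kPa.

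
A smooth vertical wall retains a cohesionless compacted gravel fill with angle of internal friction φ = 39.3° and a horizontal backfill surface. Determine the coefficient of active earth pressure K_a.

K_a = (1 − sin φ)/(1 + sin φ) = (1 − sin 39.3°)/(1 + sin 39.3°) = 0.2245.

0.224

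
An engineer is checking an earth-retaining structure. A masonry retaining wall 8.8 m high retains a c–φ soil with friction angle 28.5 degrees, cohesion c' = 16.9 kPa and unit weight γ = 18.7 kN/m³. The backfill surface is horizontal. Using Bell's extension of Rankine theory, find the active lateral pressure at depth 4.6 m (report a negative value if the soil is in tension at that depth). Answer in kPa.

K_a = (1 − sin φ)/(1 + sin φ) = 0.3540.
σ_a = K_a γ z − 2c√K_a = 0.3540×18.7×4.6 − 2×16.9×0.5949 = 10.34 kPa.

10.3 kPa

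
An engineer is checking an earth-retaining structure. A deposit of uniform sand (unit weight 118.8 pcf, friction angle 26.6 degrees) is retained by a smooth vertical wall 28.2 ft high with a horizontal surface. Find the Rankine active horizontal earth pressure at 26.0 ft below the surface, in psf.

K_a = (1 − sin φ)/(1 + sin φ) = 0.3814.
σ_h = K_a γ z = 0.3814 × 118.8 × 26.0 = 1178 psf.

1180 psf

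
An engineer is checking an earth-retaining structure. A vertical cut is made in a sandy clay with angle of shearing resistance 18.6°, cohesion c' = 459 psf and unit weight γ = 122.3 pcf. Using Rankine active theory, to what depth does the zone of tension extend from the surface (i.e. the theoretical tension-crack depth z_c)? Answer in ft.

10.4 ft

K_a = tan²(45° − 18.6°/2) = 0.5163; √K_a = 0.7186.
The active pressure is zero where K_a γ z = 2c√K_a, so z_c = 2c/(γ√K_a) = 2×459/(122.3×0.7186) = 10.45 ft.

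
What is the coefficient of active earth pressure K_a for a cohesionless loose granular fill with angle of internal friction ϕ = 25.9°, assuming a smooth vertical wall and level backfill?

K_a = tan²(45° − φ/2) = tan²(32.05°) = 0.3920.

0.392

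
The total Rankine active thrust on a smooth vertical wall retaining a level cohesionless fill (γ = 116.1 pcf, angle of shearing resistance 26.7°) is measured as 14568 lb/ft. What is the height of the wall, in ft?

25.7 ft

K_a = 0.3800. P_a = ½ K_a γ H² ⇒ H = √(2P_a/(K_a γ)).
H = √(2×14568/(0.3800×116.1)) = 25.70 ft.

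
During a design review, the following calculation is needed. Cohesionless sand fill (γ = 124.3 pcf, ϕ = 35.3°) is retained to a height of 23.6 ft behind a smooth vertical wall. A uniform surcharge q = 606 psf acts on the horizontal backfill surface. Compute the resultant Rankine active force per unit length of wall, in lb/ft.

K_a = tan²(45° − φ/2) = 0.2675.
Soil triangle: ½ K_a γ H² = 0.5×0.2675×124.3×23.6² = 9261 lb/ft.
Surcharge rectangle: K_a q H = 0.2675×606×23.6 = 3826 lb/ft.
Total = 9261 + 3826 = 13090 lb/ft.

13100 lb/ft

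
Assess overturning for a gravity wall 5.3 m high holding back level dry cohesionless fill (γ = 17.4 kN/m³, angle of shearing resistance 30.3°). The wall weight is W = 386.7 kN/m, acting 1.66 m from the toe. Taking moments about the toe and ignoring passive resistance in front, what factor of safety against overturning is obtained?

K_a = tan²(45° − 30.3°/2) = 0.3293.
P_a = ½K_aγH² = 0.5×0.3293×17.4×5.3² = 80.48 kN/m, acting at H/3 = 1.767 m above the base.
Overturning moment M_o = P_a × H/3 = 80.48 × 1.767 = 142.2.
Resisting moment M_r = W × 1.66 = 386.7 × 1.66 = 641.9.
FS_overturning = M_r/M_o = 641.9/142.2 = 4.515.

4.51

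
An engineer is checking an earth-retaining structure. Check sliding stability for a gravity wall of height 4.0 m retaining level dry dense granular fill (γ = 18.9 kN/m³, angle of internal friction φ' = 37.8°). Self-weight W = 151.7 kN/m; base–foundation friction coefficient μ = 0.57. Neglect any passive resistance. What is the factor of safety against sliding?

K_a = tan²(45° − 37.8°/2) = 0.2400.
P_a = ½K_aγH² = 0.5×0.2400×18.9×4.0² = 36.29 kN/m, acting at H/3 = 1.333 m above the base.
FS_sliding = μW / P_a = 0.57×151.7 / 36.29 = 2.383.

2.38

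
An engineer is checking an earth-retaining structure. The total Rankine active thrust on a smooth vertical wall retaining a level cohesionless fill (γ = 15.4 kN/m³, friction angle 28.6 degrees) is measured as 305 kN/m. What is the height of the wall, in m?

10.6 m

K_a = 0.3525. P_a = ½ K_a γ H² ⇒ H = √(2P_a/(K_a γ)).
H = √(2×305/(0.3525×15.4)) = 10.60 m.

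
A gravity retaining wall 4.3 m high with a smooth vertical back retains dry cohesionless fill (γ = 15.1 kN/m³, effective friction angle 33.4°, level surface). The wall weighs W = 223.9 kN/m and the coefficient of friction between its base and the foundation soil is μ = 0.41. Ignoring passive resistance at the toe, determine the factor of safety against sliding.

K_a = tan²(45° − 33.4°/2) = 0.2899.
P_a = ½K_aγH² = 0.5×0.2899×15.1×4.3² = 40.47 kN/m, acting at H/3 = 1.433 m above the base.
FS_sliding = μW / P_a = 0.41×223.9 / 40.47 = 2.268.

2.27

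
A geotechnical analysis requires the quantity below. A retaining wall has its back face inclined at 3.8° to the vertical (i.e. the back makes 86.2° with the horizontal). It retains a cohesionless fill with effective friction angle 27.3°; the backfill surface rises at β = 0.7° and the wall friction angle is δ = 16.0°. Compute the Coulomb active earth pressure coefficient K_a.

K_a = sin²(α+φ) / [sin²α · sin(α−δ) · (1 + √{sin(φ+δ)sin(φ−β) / (sin(α−δ)sin(α+β))})²].
With α = 86.2°, φ = 27.3°, δ = 16.0°, β = 0.7°: K_a = 0.3634.

0.363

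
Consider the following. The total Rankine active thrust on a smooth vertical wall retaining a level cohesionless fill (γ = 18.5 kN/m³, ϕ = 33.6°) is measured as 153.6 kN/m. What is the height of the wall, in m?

7.60 m

K_a = 0.2875. P_a = ½ K_a γ H² ⇒ H = √(2P_a/(K_a γ)).
H = √(2×153.6/(0.2875×18.5)) = 7.600 m.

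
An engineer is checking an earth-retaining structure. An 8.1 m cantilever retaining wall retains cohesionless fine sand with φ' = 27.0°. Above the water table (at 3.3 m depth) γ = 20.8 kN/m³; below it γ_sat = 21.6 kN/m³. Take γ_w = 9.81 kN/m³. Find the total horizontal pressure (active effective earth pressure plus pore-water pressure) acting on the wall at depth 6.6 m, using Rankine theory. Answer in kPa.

K_a = (1 − sin φ)/(1 + sin φ) = 0.3755.
γ' = 21.6 − 9.81 = 11.79 kN/m³.
Effective vertical stress at 6.6 m: σ'_v = 20.8×3.3 + 11.79×3.30 = 107.5 kPa.
σ'_h = K_a σ'_v = 0.3755 × 107.5 = 40.39 kPa; u = γ_w × 3.30 = 32.37 kPa.
Total σ_h = 40.39 + 32.37 = 72.76 kPa.

72.8 kPa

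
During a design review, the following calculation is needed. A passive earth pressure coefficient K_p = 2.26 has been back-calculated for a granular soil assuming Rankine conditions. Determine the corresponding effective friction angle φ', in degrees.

K_p = (1+sin φ)/(1−sin φ) ⇒ sin φ = (K_p − 1)/(K_p + 1) = 0.3865.
φ = arcsin(0.3865) = 22.74°.

22.7°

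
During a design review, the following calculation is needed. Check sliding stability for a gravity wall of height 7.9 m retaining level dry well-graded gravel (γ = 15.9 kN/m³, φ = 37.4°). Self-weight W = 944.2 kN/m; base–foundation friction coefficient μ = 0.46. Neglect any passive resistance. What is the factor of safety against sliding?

K_a = tan²(45° − 37.4°/2) = 0.2443.
P_a = ½K_aγH² = 0.5×0.2443×15.9×7.9² = 121.2 kN/m, acting at H/3 = 2.633 m above the base.
FS_sliding = μW / P_a = 0.46×944.2 / 121.2 = 3.584.

3.58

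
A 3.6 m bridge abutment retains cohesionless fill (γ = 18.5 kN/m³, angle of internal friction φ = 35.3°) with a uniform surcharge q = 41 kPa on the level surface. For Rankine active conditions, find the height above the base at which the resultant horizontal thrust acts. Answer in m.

1.53 m

K_a = 0.2675.
Triangular part P₁ = ½K_aγH² = 32.07 at H/3 = 1.200 m; rectangular part P₂ = K_a q H = 39.49 at H/2 = 1.800 m.
ȳ = (P₁·1.200 + P₂·1.800)/(P₁+P₂) = 1.531 m.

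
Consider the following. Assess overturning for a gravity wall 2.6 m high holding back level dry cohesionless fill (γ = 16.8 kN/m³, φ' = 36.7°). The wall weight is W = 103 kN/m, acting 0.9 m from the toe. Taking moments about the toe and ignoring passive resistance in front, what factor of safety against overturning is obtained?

7.48

K_a = tan²(45° − 36.7°/2) = 0.2519.
P_a = ½K_aγH² = 0.5×0.2519×16.8×2.6² = 14.30 kN/m, acting at H/3 = 0.8667 m above the base.
Overturning moment M_o = P_a × H/3 = 14.30 × 0.8667 = 12.39.
Resisting moment M_r = W × 0.9 = 103 × 0.9 = 92.70.
FS_overturning = M_r/M_o = 92.70/12.39 = 7.479.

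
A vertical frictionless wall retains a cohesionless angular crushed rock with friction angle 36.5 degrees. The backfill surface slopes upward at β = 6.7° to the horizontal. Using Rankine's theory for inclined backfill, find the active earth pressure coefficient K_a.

0.258

K_a = cos β · (cos β − √(cos²β − cos²φ)) / (cos β + √(cos²β − cos²φ)).
cos β = 0.9932, cos φ = 0.8039, √(cos²β − cos²φ) = 0.5833.
K_a = 0.9932 × (0.9932 − 0.5833)/(0.9932 + 0.5833) = 0.2582.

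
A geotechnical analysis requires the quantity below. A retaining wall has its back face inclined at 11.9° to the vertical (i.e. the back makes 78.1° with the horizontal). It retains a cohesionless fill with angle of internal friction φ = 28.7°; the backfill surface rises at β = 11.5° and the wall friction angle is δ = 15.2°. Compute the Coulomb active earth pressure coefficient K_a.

0.491

K_a = sin²(α+φ) / [sin²α · sin(α−δ) · (1 + √{sin(φ+δ)sin(φ−β) / (sin(α−δ)sin(α+β))})²].
With α = 78.1°, φ = 28.7°, δ = 15.2°, β = 11.5°: K_a = 0.4909.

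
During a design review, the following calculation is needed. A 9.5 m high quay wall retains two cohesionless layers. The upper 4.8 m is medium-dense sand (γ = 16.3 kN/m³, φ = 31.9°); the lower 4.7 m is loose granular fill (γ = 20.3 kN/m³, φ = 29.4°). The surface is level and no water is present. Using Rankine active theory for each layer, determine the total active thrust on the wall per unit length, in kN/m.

K_a1 = tan²(45°−31.9°/2) = 0.3085; K_a2 = tan²(45°−29.4°/2) = 0.3415.
Layer 1: σ at base = K_a1 γ₁ h₁ = 24.14 kPa; P₁ = ½×24.14×4.8 = 57.93.
Layer 2: σ_v at top = γ₁h₁ = 78.24; σ_h top = K_a2×78.24 = 26.72; σ_h base = K_a2×(78.24+20.3×4.7) = 59.30.
P₂ = ½(26.72+59.30)×4.7 = 202.1. Total P_a = 57.93+202.1 = 260.1 kN/m.

260 kN/m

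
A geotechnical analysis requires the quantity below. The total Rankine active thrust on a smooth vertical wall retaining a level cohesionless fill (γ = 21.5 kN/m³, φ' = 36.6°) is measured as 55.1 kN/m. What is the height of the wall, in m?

4.50 m

K_a = 0.2530. P_a = ½ K_a γ H² ⇒ H = √(2P_a/(K_a γ)).
H = √(2×55.1/(0.2530×21.5)) = 4.501 m.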